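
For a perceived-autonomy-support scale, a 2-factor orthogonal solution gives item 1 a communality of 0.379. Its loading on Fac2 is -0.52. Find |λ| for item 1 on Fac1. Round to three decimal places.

0.330

Under orthogonal rotation h² = Σλ², so λ_Fac1² = h² − (0.2704) = 0.379 − 0.2704 = 0.1086.
|λ| = √0.1086 = 0.3295.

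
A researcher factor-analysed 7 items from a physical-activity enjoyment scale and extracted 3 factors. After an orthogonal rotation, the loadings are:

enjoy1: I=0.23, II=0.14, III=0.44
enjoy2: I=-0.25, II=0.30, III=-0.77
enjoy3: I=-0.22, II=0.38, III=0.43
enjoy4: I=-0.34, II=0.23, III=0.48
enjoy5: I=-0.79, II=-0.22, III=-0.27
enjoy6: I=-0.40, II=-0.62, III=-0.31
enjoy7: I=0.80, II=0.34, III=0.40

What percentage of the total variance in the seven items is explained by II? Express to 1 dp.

12.2%

SS loadings for II = 0.14² + 0.30² + 0.38² + 0.23² + (-0.22)² + (-0.62)² + 0.34² = 0.8553
With 7 standardized items, total variance = 7. Proportion = 0.8553/7 = 0.1222 → 12.22%.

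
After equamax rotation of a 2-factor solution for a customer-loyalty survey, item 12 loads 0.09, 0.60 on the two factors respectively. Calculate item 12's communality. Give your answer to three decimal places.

0.368

h² = 0.09² + 0.60² = 0.0081 + 0.3600 = 0.3681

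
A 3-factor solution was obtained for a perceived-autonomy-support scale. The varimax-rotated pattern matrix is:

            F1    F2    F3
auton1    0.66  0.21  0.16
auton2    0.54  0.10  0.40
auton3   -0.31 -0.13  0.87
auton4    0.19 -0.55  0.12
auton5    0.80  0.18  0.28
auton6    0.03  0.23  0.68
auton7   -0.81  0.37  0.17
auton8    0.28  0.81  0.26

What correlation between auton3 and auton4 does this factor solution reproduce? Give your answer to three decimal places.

r̂ = Σ λ_i·λ_j across factors = (-0.31)(0.19) + (-0.13)(-0.55) + (0.87)(0.12)
  = -0.0589 +0.0715 +0.1044 = 0.1170

0.117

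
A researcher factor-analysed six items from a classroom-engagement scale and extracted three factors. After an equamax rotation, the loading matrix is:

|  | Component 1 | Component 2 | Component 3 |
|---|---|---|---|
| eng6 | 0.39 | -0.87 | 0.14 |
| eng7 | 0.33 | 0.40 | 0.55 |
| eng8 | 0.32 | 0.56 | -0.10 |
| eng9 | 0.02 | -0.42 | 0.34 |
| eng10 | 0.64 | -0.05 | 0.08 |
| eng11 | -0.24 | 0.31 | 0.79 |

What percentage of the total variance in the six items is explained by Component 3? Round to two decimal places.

SS loadings for Component 3 = 0.14² + 0.55² + (-0.10)² + 0.34² + 0.08² + 0.79² = 1.0782
With 6 standardized items, total variance = 6. Proportion = 1.0782/6 = 0.1797 → 17.97%.

17.97%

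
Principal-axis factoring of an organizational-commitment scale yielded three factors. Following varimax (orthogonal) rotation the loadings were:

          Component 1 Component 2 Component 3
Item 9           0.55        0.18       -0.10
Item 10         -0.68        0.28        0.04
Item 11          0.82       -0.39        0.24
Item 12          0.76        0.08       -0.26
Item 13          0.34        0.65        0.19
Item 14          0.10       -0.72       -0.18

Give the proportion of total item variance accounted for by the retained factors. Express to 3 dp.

SS loadings by factor: 2.1405, 1.2102, 0.2053; total = 3.5560.
Total variance with 6 standardized items is 6, so the solution explains 3.5560/6 = 0.5927.

0.593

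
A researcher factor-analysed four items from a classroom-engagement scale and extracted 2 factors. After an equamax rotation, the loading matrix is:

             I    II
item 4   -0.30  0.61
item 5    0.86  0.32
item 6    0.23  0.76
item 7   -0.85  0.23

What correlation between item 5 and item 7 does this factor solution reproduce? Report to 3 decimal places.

r̂ = Σ λ_i·λ_j across factors = (0.86)(-0.85) + (0.32)(0.23)
  = -0.7310 +0.0736 = -0.6574

-0.657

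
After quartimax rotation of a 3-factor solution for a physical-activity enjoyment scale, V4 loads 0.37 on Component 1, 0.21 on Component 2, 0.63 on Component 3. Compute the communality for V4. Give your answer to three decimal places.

h² = 0.37² + 0.21² + 0.63² = 0.1369 + 0.0441 + 0.3969 = 0.5779

0.578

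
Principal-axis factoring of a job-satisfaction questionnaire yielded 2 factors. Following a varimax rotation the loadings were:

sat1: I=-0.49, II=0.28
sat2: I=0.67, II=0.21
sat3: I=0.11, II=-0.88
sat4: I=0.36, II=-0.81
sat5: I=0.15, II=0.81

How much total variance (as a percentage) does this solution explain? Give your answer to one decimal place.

SS loadings by factor: 0.8532, 2.2091; total = 3.0623.
Total variance with 5 standardized items is 5, so the solution explains 3.0623/5 = 0.6125 = 61.25%.

61.2%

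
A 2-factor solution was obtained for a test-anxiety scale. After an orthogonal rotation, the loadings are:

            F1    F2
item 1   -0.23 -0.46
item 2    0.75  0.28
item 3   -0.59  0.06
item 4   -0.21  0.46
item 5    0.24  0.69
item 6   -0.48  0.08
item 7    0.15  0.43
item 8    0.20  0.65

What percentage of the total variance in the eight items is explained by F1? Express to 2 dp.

16.98%

SS loadings for F1 = (-0.23)² + 0.75² + (-0.59)² + (-0.21)² + 0.24² + (-0.48)² + 0.15² + 0.20² = 1.3581
With 8 standardized items, total variance = 8. Proportion = 1.3581/8 = 0.1698 → 16.98%.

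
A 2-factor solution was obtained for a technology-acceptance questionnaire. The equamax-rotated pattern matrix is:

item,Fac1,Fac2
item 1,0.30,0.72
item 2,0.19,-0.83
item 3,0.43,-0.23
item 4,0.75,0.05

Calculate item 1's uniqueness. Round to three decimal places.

h² = 0.30² + 0.72² = 0.0900 + 0.5184 = 0.6084
Uniqueness u² = 1 − h² = 1 − 0.6084 = 0.3916

0.392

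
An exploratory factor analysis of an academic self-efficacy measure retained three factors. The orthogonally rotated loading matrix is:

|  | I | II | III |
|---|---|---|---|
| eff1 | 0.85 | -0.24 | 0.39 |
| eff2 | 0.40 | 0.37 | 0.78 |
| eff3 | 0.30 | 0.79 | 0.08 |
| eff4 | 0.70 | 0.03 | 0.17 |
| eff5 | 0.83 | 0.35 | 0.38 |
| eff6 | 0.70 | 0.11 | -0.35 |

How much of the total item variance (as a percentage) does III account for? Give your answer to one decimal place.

17.7%

SS loadings for III = 0.39² + 0.78² + 0.08² + 0.17² + 0.38² + (-0.35)² = 1.0627
With 6 standardized items, total variance = 6. Proportion = 1.0627/6 = 0.1771 → 17.71%.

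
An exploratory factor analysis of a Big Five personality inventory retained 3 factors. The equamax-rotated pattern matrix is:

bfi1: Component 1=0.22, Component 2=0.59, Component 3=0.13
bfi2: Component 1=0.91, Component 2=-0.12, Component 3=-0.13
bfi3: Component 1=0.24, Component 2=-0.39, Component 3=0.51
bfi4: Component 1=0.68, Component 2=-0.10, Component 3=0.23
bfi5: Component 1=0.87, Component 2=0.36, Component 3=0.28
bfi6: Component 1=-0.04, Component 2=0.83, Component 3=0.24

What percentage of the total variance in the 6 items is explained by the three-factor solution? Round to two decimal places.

66.35%

SS loadings by factor: 2.1550, 1.3431, 0.4828; total = 3.9809.
Total variance with 6 standardized items is 6, so the solution explains 3.9809/6 = 0.6635 = 66.35%.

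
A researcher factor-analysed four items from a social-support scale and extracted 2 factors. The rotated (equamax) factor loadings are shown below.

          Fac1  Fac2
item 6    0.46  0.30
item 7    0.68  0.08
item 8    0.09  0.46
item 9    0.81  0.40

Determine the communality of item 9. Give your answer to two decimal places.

h² = 0.81² + 0.40² = 0.6561 + 0.1600 = 0.8161

0.82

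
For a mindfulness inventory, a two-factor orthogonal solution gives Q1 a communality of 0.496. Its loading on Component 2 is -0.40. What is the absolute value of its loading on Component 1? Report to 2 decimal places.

0.58

Under orthogonal rotation h² = Σλ², so λ_Component 1² = h² − (0.1600) = 0.496 − 0.1600 = 0.3360.
|λ| = √0.3360 = 0.5797.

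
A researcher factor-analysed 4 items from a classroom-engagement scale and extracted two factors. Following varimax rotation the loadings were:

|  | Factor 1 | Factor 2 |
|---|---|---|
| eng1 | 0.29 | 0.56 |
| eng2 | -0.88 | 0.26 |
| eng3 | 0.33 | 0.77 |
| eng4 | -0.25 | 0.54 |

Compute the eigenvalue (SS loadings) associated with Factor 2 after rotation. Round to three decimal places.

1.266

SS loadings for Factor 2 = 0.56² + 0.26² + 0.77² + 0.54² = 0.3136 + 0.0676 + 0.5929 + 0.2916 = 1.2657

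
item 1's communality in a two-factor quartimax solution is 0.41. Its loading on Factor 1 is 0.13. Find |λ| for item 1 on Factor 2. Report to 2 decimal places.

Under orthogonal rotation h² = Σλ², so λ_Factor 2² = h² − (0.0169) = 0.41 − 0.0169 = 0.3931.
|λ| = √0.3931 = 0.6270.

0.63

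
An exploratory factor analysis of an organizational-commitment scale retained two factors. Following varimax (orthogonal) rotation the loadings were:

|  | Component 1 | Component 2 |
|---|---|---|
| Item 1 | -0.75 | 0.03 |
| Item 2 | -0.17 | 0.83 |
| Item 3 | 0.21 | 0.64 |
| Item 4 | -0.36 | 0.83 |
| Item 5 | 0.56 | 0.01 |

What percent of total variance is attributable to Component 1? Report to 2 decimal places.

21.57%

SS loadings for Component 1 = (-0.75)² + (-0.17)² + 0.21² + (-0.36)² + 0.56² = 1.0787
With 5 standardized items, total variance = 5. Proportion = 1.0787/5 = 0.2157 → 21.57%.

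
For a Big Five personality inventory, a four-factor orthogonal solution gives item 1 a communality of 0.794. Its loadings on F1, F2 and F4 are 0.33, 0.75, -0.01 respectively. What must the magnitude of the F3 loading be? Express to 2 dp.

0.35

Under orthogonal rotation h² = Σλ², so λ_F3² = h² − (0.6715) = 0.794 − 0.6715 = 0.1225.
|λ| = √0.1225 = 0.3500.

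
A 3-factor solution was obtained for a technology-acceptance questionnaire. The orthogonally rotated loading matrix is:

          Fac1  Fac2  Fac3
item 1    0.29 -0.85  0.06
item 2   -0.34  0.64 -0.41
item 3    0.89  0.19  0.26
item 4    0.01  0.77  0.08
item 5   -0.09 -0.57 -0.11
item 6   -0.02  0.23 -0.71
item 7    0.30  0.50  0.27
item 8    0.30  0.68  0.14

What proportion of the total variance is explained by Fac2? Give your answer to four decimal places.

SS loadings for Fac2 = (-0.85)² + 0.64² + 0.19² + 0.77² + (-0.57)² + 0.23² + 0.50² + 0.68² = 2.8513
Proportion of variance = 2.8513 / 8 = 0.3564.

0.3564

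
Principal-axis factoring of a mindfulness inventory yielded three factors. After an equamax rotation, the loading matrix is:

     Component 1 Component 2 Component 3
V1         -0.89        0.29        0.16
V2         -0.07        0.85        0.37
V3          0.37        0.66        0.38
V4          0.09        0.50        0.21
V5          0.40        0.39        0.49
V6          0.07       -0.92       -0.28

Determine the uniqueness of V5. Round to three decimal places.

h² = 0.40² + 0.39² + 0.49² = 0.1600 + 0.1521 + 0.2401 = 0.5522
Uniqueness u² = 1 − h² = 1 − 0.5522 = 0.4478

0.448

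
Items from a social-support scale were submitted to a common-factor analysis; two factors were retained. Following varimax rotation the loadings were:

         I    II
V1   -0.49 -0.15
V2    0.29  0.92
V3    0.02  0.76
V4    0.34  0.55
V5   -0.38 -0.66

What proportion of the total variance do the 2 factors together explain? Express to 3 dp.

0.554

Communalities: 0.2626, 0.9305, 0.5780, 0.4181, 0.5800; Σh² = 2.7692.
Total variance with 5 standardized items is 5, so the solution explains 2.7692/5 = 0.5538.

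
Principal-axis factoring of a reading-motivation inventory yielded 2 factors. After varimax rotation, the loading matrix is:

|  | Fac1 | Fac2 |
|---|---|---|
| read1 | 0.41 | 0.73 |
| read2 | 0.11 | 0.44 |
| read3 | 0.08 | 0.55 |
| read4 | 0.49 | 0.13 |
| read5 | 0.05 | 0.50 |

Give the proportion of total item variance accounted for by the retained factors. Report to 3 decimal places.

0.345

Communalities: 0.7010, 0.2057, 0.3089, 0.2570, 0.2525; Σh² = 1.7251.
Total variance with 5 standardized items is 5, so the solution explains 1.7251/5 = 0.3450.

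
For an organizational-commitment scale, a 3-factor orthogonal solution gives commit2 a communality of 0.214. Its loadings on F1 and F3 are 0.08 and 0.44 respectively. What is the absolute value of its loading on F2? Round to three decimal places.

0.118

Under orthogonal rotation h² = Σλ², so λ_F2² = h² − (0.2000) = 0.214 − 0.2000 = 0.0140.
|λ| = √0.0140 = 0.1183.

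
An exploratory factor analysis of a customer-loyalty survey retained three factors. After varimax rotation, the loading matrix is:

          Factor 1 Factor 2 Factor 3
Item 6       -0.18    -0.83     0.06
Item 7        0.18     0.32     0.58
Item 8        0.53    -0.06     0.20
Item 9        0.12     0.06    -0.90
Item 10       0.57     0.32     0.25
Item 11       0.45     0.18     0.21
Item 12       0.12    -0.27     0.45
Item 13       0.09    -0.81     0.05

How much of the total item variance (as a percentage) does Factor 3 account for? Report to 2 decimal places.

18.77%

SS loadings for Factor 3 = 0.06² + 0.58² + 0.20² + (-0.90)² + 0.25² + 0.21² + 0.45² + 0.05² = 1.5016
With 8 standardized items, total variance = 8. Proportion = 1.5016/8 = 0.1877 → 18.77%.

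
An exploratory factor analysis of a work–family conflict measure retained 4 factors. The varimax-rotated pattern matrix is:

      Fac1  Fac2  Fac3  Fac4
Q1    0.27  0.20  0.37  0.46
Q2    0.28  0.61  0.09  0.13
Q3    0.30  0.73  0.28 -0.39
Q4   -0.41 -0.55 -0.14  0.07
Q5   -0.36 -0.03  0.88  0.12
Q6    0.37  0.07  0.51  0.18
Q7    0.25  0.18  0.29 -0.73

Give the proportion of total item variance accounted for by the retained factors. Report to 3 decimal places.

SS loadings by factor: 0.7384, 1.2857, 1.3616, 0.9652; total = 4.3509.
Total variance with 7 standardized items is 7, so the solution explains 4.3509/7 = 0.6216.

0.622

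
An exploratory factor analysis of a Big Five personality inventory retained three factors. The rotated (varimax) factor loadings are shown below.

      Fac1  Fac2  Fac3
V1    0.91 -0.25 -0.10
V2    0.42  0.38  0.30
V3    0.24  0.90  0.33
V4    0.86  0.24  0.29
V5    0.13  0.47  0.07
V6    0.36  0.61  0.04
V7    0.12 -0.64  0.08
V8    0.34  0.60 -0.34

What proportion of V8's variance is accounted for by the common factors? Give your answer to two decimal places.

h² = 0.34² + 0.60² + (-0.34)² = 0.1156 + 0.3600 + 0.1156 = 0.5912

0.59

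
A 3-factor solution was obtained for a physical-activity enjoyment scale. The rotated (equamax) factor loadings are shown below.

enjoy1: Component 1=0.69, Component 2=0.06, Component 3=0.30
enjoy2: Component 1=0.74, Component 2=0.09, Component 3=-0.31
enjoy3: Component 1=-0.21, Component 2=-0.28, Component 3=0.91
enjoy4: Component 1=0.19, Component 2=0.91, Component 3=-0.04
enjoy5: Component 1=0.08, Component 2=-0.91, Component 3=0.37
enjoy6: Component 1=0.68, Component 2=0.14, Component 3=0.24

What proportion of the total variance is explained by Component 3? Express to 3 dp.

0.202

SS loadings for Component 3 = 0.30² + (-0.31)² + 0.91² + (-0.04)² + 0.37² + 0.24² = 1.2103
Proportion of variance = 1.2103 / 6 = 0.2017.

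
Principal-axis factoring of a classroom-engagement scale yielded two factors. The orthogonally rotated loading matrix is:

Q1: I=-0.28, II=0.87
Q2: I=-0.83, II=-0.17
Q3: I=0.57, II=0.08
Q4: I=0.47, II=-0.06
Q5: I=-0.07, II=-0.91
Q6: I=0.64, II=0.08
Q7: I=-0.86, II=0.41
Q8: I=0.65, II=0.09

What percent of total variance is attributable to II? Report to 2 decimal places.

SS loadings for II = 0.87² + (-0.17)² + 0.08² + (-0.06)² + (-0.91)² + 0.08² + 0.41² + 0.09² = 1.8065
With 8 standardized items, total variance = 8. Proportion = 1.8065/8 = 0.2258 → 22.58%.

22.58%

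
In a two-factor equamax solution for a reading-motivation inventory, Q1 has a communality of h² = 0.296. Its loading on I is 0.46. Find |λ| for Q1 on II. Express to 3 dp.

Under orthogonal rotation h² = Σλ², so λ_II² = h² − (0.2116) = 0.296 − 0.2116 = 0.0844.
|λ| = √0.0844 = 0.2905.

0.291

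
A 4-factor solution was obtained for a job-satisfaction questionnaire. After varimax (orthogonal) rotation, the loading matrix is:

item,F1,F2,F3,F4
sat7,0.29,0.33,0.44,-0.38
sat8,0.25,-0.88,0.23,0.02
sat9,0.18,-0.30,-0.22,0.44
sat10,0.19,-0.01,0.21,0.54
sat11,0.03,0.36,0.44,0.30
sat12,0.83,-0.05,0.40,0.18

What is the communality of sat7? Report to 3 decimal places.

h² = 0.29² + 0.33² + 0.44² + (-0.38)² = 0.0841 + 0.1089 + 0.1936 + 0.1444 = 0.5310

0.531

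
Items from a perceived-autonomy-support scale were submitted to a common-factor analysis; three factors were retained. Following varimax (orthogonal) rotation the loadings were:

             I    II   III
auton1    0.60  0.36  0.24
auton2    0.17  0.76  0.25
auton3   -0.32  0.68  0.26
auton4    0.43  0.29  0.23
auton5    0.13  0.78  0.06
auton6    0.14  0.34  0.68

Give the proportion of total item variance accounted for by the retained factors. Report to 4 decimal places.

0.5662

SS loadings by factor: 0.7127, 1.9777, 0.7066; total = 3.3970.
Total variance with 6 standardized items is 6, so the solution explains 3.3970/6 = 0.5662.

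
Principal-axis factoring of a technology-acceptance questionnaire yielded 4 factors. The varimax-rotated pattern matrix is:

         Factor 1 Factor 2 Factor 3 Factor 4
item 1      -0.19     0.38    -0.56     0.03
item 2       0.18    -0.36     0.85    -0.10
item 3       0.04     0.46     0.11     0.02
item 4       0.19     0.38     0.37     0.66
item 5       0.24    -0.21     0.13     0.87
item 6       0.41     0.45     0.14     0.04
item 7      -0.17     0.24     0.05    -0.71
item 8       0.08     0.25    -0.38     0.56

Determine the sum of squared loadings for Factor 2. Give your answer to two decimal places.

SS loadings for Factor 2 = 0.38² + (-0.36)² + 0.46² + 0.38² + (-0.21)² + 0.45² + 0.24² + 0.25² = 0.1444 + 0.1296 + 0.2116 + 0.1444 + 0.0441 + 0.2025 + 0.0576 + 0.0625 = 0.9967

1.00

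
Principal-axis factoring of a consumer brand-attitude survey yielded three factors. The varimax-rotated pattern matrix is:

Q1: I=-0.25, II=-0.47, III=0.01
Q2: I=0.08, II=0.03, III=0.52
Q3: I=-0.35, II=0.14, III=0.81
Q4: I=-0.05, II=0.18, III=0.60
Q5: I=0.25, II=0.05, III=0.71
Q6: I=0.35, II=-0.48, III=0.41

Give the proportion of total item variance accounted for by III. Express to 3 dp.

SS loadings for III = 0.01² + 0.52² + 0.81² + 0.60² + 0.71² + 0.41² = 1.9588
Proportion of variance = 1.9588 / 6 = 0.3265.

0.326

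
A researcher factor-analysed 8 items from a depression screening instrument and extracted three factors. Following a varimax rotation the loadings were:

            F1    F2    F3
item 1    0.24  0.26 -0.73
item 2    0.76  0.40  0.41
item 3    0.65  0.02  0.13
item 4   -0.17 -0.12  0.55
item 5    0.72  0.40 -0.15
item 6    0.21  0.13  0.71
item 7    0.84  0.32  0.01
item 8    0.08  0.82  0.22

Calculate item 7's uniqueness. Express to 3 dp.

0.192

h² = 0.84² + 0.32² + 0.01² = 0.7056 + 0.1024 + 0.0001 = 0.8081
Uniqueness u² = 1 − h² = 1 − 0.8081 = 0.1919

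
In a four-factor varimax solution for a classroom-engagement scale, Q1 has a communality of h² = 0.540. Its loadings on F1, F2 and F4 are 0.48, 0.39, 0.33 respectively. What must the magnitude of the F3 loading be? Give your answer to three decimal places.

Under orthogonal rotation h² = Σλ², so λ_F3² = h² − (0.4914) = 0.540 − 0.4914 = 0.0486.
|λ| = √0.0486 = 0.2205.

0.220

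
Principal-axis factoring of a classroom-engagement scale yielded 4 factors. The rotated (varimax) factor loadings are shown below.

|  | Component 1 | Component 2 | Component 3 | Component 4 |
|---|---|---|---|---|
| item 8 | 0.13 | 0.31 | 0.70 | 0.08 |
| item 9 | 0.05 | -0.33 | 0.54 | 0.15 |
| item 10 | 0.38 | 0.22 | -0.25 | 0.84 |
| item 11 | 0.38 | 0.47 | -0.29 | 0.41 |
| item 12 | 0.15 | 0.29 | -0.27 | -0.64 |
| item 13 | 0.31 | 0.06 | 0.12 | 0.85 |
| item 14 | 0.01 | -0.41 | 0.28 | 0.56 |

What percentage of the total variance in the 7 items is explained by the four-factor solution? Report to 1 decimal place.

SS loadings by factor: 0.4269, 0.7301, 1.0939, 2.3483; total = 4.5992.
Total variance with 7 standardized items is 7, so the solution explains 4.5992/7 = 0.6570 = 65.70%.

65.7%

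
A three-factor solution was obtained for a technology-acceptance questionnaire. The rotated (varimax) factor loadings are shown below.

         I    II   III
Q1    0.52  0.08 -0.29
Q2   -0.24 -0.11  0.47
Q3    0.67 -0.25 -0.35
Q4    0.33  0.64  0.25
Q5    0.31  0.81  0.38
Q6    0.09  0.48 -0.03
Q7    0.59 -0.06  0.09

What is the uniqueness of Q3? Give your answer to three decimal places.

0.366

h² = 0.67² + (-0.25)² + (-0.35)² = 0.4489 + 0.0625 + 0.1225 = 0.6339
Uniqueness u² = 1 − h² = 1 − 0.6339 = 0.3661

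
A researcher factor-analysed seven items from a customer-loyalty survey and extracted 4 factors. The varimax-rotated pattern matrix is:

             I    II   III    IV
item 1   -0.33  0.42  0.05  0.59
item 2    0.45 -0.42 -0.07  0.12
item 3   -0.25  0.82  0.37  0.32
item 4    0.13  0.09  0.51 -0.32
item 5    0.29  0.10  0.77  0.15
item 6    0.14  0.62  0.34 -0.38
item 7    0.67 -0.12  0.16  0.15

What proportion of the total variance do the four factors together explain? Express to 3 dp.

0.612

Communalities: 0.6359, 0.3982, 0.9742, 0.3875, 0.7095, 0.6640, 0.5114; Σh² = 4.2807.
Total variance with 7 standardized items is 7, so the solution explains 4.2807/7 = 0.6115.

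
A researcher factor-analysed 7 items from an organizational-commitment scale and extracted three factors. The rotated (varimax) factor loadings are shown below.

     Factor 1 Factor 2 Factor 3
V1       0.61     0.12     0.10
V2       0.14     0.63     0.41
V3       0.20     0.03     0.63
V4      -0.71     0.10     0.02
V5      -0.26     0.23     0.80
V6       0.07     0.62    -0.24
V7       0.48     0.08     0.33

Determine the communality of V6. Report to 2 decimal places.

0.45

h² = 0.07² + 0.62² + (-0.24)² = 0.0049 + 0.3844 + 0.0576 = 0.4469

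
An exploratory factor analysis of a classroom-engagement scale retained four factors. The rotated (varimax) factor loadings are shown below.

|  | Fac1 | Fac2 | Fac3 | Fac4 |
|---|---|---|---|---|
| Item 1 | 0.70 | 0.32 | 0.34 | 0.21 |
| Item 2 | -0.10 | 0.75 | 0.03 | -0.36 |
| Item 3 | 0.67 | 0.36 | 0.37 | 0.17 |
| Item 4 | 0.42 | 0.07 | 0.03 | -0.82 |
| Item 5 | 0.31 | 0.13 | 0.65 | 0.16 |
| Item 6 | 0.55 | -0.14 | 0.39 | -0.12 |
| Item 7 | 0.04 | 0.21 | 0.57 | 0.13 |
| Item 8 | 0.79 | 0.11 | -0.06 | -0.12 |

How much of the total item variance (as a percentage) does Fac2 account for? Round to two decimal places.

SS loadings for Fac2 = 0.32² + 0.75² + 0.36² + 0.07² + 0.13² + (-0.14)² + 0.21² + 0.11² = 0.8921
With 8 standardized items, total variance = 8. Proportion = 0.8921/8 = 0.1115 → 11.15%.

11.15%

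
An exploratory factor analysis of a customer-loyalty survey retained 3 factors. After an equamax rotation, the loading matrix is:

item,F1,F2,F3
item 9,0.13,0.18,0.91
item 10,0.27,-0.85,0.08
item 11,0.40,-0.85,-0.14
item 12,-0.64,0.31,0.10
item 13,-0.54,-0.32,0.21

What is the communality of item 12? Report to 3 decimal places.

h² = (-0.64)² + 0.31² + 0.10² = 0.4096 + 0.0961 + 0.0100 = 0.5157

0.516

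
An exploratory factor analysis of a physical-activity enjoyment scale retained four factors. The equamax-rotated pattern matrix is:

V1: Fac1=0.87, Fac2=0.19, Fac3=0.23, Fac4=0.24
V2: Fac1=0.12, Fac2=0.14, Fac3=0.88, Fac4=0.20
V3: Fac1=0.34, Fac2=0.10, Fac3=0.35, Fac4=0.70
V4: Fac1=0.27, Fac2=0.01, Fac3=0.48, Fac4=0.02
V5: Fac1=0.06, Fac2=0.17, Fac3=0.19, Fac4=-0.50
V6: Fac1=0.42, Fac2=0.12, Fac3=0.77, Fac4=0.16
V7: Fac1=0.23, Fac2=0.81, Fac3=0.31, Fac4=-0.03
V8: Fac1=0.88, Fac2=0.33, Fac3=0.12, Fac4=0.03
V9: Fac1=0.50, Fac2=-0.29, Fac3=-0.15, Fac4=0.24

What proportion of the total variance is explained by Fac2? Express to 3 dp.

0.106

SS loadings for Fac2 = 0.19² + 0.14² + 0.10² + 0.01² + 0.17² + 0.12² + 0.81² + 0.33² + (-0.29)² = 0.9582
Proportion of variance = 0.9582 / 9 = 0.1065.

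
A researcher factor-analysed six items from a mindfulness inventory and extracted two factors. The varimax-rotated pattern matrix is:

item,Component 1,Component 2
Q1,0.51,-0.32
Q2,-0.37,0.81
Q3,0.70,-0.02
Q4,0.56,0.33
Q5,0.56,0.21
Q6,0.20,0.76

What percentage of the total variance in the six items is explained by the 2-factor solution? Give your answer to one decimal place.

Communalities: 0.3625, 0.7930, 0.4904, 0.4225, 0.3577, 0.6176; Σh² = 3.0437.
Total variance with 6 standardized items is 6, so the solution explains 3.0437/6 = 0.5073 = 50.73%.

50.7%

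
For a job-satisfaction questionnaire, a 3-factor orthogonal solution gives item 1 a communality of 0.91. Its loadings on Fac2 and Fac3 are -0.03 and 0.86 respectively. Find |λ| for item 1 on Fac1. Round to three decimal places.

Under orthogonal rotation h² = Σλ², so λ_Fac1² = h² − (0.7405) = 0.91 − 0.7405 = 0.1695.
|λ| = √0.1695 = 0.4117.

0.412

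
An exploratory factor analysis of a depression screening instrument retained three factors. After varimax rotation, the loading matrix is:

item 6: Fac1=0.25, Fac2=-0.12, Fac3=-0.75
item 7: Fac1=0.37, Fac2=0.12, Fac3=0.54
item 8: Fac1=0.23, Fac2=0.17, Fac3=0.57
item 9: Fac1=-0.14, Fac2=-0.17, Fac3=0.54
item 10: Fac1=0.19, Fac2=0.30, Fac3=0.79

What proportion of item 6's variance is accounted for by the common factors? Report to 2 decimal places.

h² = 0.25² + (-0.12)² + (-0.75)² = 0.0625 + 0.0144 + 0.5625 = 0.6394

0.64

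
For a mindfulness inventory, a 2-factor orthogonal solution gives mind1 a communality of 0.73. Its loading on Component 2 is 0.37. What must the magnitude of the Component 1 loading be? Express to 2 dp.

Under orthogonal rotation h² = Σλ², so λ_Component 1² = h² − (0.1369) = 0.73 − 0.1369 = 0.5931.
|λ| = √0.5931 = 0.7701.

0.77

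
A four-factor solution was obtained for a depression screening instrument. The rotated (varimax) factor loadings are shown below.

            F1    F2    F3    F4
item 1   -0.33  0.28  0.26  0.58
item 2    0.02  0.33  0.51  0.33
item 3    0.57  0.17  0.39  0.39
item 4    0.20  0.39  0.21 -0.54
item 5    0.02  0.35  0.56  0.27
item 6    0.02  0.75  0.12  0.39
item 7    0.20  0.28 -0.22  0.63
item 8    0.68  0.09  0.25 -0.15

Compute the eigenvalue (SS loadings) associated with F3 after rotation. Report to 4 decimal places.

0.9628

SS loadings for F3 = 0.26² + 0.51² + 0.39² + 0.21² + 0.56² + 0.12² + (-0.22)² + 0.25² = 0.0676 + 0.2601 + 0.1521 + 0.0441 + 0.3136 + 0.0144 + 0.0484 + 0.0625 = 0.9628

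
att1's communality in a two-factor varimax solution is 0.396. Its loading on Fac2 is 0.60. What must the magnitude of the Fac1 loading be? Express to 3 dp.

Under orthogonal rotation h² = Σλ², so λ_Fac1² = h² − (0.3600) = 0.396 − 0.3600 = 0.0360.
|λ| = √0.0360 = 0.1897.

0.190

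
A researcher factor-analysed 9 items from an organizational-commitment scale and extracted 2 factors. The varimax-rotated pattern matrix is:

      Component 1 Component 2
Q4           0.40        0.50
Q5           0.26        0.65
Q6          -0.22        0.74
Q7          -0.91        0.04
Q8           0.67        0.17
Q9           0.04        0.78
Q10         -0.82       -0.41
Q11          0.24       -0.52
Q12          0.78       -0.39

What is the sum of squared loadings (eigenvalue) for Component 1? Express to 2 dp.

2.89

SS loadings for Component 1 = 0.40² + 0.26² + (-0.22)² + (-0.91)² + 0.67² + 0.04² + (-0.82)² + 0.24² + 0.78² = 0.1600 + 0.0676 + 0.0484 + 0.8281 + 0.4489 + 0.0016 + 0.6724 + 0.0576 + 0.6084 = 2.8930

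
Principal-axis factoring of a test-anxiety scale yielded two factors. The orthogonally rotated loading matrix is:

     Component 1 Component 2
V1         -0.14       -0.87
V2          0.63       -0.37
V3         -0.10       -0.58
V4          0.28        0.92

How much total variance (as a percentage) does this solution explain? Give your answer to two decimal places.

Communalities: 0.7765, 0.5338, 0.3464, 0.9248; Σh² = 2.5815.
Total variance with 4 standardized items is 4, so the solution explains 2.5815/4 = 0.6454 = 64.54%.

64.54%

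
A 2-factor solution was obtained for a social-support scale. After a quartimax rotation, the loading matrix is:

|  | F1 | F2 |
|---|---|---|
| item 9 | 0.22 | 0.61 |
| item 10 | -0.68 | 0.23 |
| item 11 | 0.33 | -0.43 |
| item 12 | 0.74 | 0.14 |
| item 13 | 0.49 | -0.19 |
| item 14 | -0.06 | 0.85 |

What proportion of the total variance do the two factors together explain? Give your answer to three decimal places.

0.467

Communalities: 0.4205, 0.5153, 0.2938, 0.5672, 0.2762, 0.7261; Σh² = 2.7991.
Total variance with 6 standardized items is 6, so the solution explains 2.7991/6 = 0.4665.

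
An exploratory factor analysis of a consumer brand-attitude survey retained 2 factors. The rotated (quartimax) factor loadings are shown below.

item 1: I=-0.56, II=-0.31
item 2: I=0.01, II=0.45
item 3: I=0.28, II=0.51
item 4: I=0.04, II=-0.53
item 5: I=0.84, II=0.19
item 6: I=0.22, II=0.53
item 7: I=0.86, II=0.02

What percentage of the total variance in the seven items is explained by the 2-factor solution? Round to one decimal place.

43.5%

SS loadings by factor: 1.8873, 1.1570; total = 3.0443.
Total variance with 7 standardized items is 7, so the solution explains 3.0443/7 = 0.4349 = 43.49%.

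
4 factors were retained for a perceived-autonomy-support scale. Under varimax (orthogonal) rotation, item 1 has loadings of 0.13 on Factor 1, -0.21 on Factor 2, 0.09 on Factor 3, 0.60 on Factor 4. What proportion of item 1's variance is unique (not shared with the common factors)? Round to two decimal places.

h² = 0.13² + (-0.21)² + 0.09² + 0.60² = 0.0169 + 0.0441 + 0.0081 + 0.3600 = 0.4291
Uniqueness u² = 1 − h² = 1 − 0.4291 = 0.5709

0.57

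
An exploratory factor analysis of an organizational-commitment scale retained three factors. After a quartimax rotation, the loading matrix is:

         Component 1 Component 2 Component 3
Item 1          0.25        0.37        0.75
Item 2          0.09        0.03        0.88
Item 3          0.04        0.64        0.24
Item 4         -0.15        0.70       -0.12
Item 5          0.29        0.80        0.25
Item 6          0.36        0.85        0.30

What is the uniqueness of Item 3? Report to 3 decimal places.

0.531

h² = 0.04² + 0.64² + 0.24² = 0.0016 + 0.4096 + 0.0576 = 0.4688
Uniqueness u² = 1 − h² = 1 − 0.4688 = 0.5312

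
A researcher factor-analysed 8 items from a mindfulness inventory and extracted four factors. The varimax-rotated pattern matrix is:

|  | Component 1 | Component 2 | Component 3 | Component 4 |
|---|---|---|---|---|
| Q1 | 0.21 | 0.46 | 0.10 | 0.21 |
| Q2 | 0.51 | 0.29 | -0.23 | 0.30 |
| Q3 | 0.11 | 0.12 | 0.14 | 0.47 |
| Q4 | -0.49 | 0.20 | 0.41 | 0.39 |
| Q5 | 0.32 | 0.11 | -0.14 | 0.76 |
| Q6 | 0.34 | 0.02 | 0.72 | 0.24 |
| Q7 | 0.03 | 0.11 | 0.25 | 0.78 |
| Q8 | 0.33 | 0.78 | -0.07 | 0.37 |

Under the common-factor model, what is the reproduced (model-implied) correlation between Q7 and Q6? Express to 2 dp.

r̂ = Σ λ_i·λ_j across factors = (0.03)(0.34) + (0.11)(0.02) + (0.25)(0.72) + (0.78)(0.24)
  = +0.0102 +0.0022 +0.1800 +0.1872 = 0.3796

0.38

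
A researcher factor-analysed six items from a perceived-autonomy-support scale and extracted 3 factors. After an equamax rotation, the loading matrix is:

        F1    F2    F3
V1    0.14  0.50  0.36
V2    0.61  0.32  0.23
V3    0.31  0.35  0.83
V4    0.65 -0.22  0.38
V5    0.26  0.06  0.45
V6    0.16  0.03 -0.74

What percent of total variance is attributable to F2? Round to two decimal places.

8.80%

SS loadings for F2 = 0.50² + 0.32² + 0.35² + (-0.22)² + 0.06² + 0.03² = 0.5278
With 6 standardized items, total variance = 6. Proportion = 0.5278/6 = 0.0880 → 8.80%.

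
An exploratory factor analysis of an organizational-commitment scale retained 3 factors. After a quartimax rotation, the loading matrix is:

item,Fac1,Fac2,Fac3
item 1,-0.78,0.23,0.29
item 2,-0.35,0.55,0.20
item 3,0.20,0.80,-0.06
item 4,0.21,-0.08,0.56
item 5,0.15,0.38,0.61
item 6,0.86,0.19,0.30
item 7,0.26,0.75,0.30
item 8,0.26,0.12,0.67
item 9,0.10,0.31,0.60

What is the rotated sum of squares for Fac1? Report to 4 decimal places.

1.7223

SS loadings for Fac1 = (-0.78)² + (-0.35)² + 0.20² + 0.21² + 0.15² + 0.86² + 0.26² + 0.26² + 0.10² = 0.6084 + 0.1225 + 0.0400 + 0.0441 + 0.0225 + 0.7396 + 0.0676 + 0.0676 + 0.0100 = 1.7223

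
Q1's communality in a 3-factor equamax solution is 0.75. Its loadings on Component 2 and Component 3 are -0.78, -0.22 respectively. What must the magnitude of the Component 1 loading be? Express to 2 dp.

Under orthogonal rotation h² = Σλ², so λ_Component 1² = h² − (0.6568) = 0.75 − 0.6568 = 0.0932.
|λ| = √0.0932 = 0.3053.

0.31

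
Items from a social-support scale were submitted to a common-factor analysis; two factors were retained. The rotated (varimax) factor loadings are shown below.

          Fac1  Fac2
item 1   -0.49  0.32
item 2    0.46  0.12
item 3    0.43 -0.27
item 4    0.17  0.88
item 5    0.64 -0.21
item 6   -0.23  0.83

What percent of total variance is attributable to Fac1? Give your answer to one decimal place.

SS loadings for Fac1 = (-0.49)² + 0.46² + 0.43² + 0.17² + 0.64² + (-0.23)² = 1.1280
With 6 standardized items, total variance = 6. Proportion = 1.1280/6 = 0.1880 → 18.80%.

18.8%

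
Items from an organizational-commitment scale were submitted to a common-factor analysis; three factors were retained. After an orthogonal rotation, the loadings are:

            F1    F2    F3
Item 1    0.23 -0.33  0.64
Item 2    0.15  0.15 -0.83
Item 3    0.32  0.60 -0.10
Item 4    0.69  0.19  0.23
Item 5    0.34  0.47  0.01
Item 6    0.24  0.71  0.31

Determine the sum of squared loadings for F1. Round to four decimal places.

0.8271

SS loadings for F1 = 0.23² + 0.15² + 0.32² + 0.69² + 0.34² + 0.24² = 0.0529 + 0.0225 + 0.1024 + 0.4761 + 0.1156 + 0.0576 = 0.8271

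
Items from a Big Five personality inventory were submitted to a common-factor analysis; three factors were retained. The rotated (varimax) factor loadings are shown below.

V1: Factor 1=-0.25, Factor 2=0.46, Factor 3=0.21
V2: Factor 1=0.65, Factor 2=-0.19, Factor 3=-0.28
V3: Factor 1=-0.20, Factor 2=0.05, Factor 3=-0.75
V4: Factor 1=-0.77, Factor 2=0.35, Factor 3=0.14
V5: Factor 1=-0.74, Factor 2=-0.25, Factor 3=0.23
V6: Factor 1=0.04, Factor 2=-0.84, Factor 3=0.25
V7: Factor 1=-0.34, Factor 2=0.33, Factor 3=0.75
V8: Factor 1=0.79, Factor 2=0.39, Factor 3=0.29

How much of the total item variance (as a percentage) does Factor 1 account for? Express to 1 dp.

SS loadings for Factor 1 = (-0.25)² + 0.65² + (-0.20)² + (-0.77)² + (-0.74)² + 0.04² + (-0.34)² + 0.79² = 2.4068
With 8 standardized items, total variance = 8. Proportion = 2.4068/8 = 0.3009 → 30.09%.

30.1%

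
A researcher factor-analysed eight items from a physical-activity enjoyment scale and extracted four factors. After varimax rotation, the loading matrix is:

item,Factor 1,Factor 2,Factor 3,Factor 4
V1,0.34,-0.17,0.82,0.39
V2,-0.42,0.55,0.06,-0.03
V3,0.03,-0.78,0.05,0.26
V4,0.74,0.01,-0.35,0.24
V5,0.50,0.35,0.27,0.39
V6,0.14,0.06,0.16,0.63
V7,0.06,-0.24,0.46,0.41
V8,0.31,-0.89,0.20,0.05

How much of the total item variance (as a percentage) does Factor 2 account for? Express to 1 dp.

23.9%

SS loadings for Factor 2 = (-0.17)² + 0.55² + (-0.78)² + 0.01² + 0.35² + 0.06² + (-0.24)² + (-0.89)² = 1.9157
With 8 standardized items, total variance = 8. Proportion = 1.9157/8 = 0.2395 → 23.95%.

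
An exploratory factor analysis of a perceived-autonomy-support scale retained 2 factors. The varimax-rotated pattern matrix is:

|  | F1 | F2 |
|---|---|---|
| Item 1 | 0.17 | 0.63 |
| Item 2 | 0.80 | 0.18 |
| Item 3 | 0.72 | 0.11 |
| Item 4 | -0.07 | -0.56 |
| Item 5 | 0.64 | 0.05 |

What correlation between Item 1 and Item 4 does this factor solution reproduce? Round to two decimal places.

-0.36

r̂ = Σ λ_i·λ_j across factors = (0.17)(-0.07) + (0.63)(-0.56)
  = -0.0119 -0.3528 = -0.3647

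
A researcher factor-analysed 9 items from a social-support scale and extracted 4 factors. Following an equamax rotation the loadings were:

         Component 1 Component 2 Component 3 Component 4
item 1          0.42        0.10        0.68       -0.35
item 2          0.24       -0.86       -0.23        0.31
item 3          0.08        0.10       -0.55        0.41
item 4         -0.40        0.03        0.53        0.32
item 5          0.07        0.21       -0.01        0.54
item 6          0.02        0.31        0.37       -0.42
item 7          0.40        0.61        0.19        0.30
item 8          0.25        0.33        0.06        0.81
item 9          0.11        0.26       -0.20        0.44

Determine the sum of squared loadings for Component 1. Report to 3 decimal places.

SS loadings for Component 1 = 0.42² + 0.24² + 0.08² + (-0.40)² + 0.07² + 0.02² + 0.40² + 0.25² + 0.11² = 0.1764 + 0.0576 + 0.0064 + 0.1600 + 0.0049 + 0.0004 + 0.1600 + 0.0625 + 0.0121 = 0.6403

0.640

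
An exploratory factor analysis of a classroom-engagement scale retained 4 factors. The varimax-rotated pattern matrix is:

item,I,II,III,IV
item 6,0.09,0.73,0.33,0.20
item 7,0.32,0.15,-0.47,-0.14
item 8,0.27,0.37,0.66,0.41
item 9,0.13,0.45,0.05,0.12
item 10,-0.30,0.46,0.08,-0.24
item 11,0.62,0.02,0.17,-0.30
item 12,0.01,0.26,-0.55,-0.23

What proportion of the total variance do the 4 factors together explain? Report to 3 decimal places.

0.485

SS loadings by factor: 0.6748, 1.1744, 1.1057, 0.4426; total = 3.3975.
Total variance with 7 standardized items is 7, so the solution explains 3.3975/7 = 0.4854.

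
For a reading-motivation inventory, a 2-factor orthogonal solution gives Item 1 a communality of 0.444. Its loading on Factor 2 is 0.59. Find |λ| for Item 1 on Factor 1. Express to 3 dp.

Under orthogonal rotation h² = Σλ², so λ_Factor 1² = h² − (0.3481) = 0.444 − 0.3481 = 0.0959.
|λ| = √0.0959 = 0.3097.

0.310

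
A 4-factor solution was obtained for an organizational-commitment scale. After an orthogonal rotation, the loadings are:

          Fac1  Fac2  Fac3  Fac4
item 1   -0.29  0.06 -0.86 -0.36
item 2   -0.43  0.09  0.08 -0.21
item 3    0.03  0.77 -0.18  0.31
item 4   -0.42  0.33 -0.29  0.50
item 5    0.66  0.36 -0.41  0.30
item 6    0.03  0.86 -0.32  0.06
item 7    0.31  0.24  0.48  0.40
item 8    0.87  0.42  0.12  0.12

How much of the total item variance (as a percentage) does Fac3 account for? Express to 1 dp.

SS loadings for Fac3 = (-0.86)² + 0.08² + (-0.18)² + (-0.29)² + (-0.41)² + (-0.32)² + 0.48² + 0.12² = 1.3778
With 8 standardized items, total variance = 8. Proportion = 1.3778/8 = 0.1722 → 17.22%.

17.2%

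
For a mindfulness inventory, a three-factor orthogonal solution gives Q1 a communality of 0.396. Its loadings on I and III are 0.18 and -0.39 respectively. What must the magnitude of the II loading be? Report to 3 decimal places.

Under orthogonal rotation h² = Σλ², so λ_II² = h² − (0.1845) = 0.396 − 0.1845 = 0.2115.
|λ| = √0.2115 = 0.4599.

0.460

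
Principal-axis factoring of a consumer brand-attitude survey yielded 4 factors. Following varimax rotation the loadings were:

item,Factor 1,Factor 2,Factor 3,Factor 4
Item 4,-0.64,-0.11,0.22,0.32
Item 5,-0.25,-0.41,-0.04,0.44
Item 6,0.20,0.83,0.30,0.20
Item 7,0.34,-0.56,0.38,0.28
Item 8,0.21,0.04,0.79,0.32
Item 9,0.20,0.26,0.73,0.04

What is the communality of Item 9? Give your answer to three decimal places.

h² = 0.20² + 0.26² + 0.73² + 0.04² = 0.0400 + 0.0676 + 0.5329 + 0.0016 = 0.6421

0.642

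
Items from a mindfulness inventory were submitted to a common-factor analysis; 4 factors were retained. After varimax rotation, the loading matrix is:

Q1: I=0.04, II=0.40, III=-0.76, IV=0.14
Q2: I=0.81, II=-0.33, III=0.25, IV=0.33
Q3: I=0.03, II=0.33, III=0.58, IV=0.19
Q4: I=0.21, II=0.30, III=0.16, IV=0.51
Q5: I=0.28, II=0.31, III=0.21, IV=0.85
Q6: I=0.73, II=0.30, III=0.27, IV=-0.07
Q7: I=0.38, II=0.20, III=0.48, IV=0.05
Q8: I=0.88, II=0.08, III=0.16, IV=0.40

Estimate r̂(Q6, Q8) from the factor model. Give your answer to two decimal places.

r̂ = Σ λ_i·λ_j across factors = (0.73)(0.88) + (0.30)(0.08) + (0.27)(0.16) + (-0.07)(0.40)
  = +0.6424 +0.0240 +0.0432 -0.0280 = 0.6816

0.68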